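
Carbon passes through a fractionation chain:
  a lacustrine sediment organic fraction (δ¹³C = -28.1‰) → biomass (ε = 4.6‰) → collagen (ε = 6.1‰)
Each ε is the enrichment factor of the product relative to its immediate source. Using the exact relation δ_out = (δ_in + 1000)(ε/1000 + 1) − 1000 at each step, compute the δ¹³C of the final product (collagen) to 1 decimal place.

step 1: δ = (-28.10 + 1000)·(4.6/1000 + 1) − 1000 = -23.63‰
step 2: δ = (-23.63 + 1000)·(6.1/1000 + 1) − 1000 = -17.67‰

-17.7‰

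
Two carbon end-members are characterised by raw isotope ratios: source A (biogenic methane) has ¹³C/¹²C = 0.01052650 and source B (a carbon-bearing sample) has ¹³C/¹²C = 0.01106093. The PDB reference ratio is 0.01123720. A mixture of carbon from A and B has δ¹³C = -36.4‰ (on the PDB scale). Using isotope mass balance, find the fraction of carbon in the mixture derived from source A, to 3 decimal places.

δ_A = (0.01052650/0.01123720 − 1)×1000 = (0.936755 − 1)×1000 = -63.245‰
δ_B = (0.01106093/0.01123720 − 1)×1000 = (0.984314 − 1)×1000 = -15.686‰
f_A = (δ_mix − δ_B)/(δ_A − δ_B) = (-36.4 − (-15.686))/(-63.245 − (-15.686))
f_A = -20.714 / -47.559 = 0.4355

0.436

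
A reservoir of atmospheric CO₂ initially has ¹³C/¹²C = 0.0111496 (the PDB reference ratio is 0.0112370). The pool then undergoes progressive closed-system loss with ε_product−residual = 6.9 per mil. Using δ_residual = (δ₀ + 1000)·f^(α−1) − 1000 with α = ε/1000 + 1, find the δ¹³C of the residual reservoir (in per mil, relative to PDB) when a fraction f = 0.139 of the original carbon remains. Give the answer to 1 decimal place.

δ₀ = (0.0111496/0.0112370 − 1)×1000 = (0.992222 − 1)×1000 = -7.778 per mil
α − 1 = ε/1000 = 0.0069
f^(α−1) = 0.139^(0.0069) = 0.986477
δ_res = (-7.778 + 1000) × 0.986477 − 1000 = 978.804 − 1000 = -21.20 per mil

-21.2 per mil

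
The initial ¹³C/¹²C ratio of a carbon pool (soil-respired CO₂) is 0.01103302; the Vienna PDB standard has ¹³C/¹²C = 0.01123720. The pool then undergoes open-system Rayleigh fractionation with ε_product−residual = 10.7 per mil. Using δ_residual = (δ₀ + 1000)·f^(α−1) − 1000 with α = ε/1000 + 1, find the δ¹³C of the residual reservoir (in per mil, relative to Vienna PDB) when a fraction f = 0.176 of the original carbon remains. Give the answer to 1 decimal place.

δ₀ = (0.01103302/0.01123720 − 1)×1000 = (0.981830 − 1)×1000 = -18.170 per mil
α − 1 = ε/1000 = 0.0107
f^(α−1) = 0.176^(0.0107) = 0.981583
δ_res = (-18.170 + 1000) × 0.981583 − 1000 = 963.748 − 1000 = -36.25 per mil

-36.3 per mil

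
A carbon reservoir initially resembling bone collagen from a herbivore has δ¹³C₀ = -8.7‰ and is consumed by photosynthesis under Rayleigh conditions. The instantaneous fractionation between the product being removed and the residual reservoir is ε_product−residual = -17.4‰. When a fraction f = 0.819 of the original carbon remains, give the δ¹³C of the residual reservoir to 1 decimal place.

Rayleigh residual: δ_res = (δ₀ + 1000)·f^(α−1) − 1000
α = ε/1000 + 1 = 0.98260, so α − 1 = -0.01740
f^(α−1) = 0.819^(-0.01740) = 1.003480
δ_res = (-8.7 + 1000) × 1.003480 − 1000 = 994.750 − 1000 = -5.25‰

-5.2‰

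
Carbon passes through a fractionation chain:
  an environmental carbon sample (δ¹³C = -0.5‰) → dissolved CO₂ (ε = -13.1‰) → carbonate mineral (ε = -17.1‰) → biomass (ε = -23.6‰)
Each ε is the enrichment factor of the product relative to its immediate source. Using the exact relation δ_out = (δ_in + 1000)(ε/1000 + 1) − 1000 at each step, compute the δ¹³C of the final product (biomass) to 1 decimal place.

-53.3‰

step 1: δ = (-0.50 + 1000)·(-13.1/1000 + 1) − 1000 = -13.59‰
step 2: δ = (-13.59 + 1000)·(-17.1/1000 + 1) − 1000 = -30.46‰
step 3: δ = (-30.46 + 1000)·(-23.6/1000 + 1) − 1000 = -53.34‰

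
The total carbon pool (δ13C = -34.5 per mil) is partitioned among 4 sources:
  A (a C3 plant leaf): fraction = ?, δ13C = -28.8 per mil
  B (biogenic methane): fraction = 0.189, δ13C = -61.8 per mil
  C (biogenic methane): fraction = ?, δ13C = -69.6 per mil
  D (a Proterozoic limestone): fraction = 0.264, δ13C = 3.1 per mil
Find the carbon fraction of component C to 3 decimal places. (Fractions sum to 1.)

0.193

Let f_C and f_A be the unknown fractions; fractions sum to 1 so f_C + f_A = 0.547.
Mass balance: Σ fᵢ·δᵢ = δ_bulk ⇒ f_C·(-69.6) + f_A·(-28.8) = -34.5 − (-10.862) = -23.638
Substitute f_A = 0.547 − f_C:
f_C·(-69.6 − -28.8) = -23.638 − 0.547×(-28.8) = -7.885
f_C = -7.885 / -40.8 = 0.1932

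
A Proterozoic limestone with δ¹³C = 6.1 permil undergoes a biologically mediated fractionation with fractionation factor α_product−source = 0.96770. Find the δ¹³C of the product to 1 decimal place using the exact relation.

δ_product = (δ_source + 1000)·α − 1000
δ_product = (6.1 + 1000) × 0.96770 − 1000
δ_product = 973.603 − 1000 = -26.40 permil

-26.4 permil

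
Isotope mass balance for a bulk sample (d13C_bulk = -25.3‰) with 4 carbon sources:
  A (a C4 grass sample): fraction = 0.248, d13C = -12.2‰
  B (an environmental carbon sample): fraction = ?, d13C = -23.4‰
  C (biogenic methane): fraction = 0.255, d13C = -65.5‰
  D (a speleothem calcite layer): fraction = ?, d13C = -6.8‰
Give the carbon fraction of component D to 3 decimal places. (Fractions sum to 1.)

0.365

Let f_D and f_B be the unknown fractions; fractions sum to 1 so f_D + f_B = 0.497.
Mass balance: Σ fᵢ·δᵢ = δ_bulk ⇒ f_D·(-6.8) + f_B·(-23.4) = -25.3 − (-19.728) = -5.572
Substitute f_B = 0.497 − f_D:
f_D·(-6.8 − -23.4) = -5.572 − 0.497×(-23.4) = 6.058
f_D = 6.058 / 16.6 = 0.3649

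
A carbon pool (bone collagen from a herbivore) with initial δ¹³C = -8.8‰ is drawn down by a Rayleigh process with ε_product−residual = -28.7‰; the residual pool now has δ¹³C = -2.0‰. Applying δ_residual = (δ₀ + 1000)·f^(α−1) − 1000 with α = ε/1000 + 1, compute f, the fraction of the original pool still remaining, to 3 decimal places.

α − 1 = ε/1000 = -0.0287
(δ_res + 1000)/(δ₀ + 1000) = (-2.0 + 1000)/(-8.8 + 1000) = 998.0/991.2 = 1.006860
f = 1.006860^(1/-0.0287) = exp(ln(1.006860)/-0.0287) = exp(0.00684/-0.0287)
f = exp(-0.2382) = 0.7880

0.788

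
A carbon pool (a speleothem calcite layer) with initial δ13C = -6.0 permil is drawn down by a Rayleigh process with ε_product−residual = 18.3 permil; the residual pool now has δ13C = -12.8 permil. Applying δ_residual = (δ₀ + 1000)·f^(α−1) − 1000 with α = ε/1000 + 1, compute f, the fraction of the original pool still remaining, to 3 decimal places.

0.687

α − 1 = ε/1000 = 0.0183
(δ_res + 1000)/(δ₀ + 1000) = (-12.8 + 1000)/(-6.0 + 1000) = 987.2/994.0 = 0.993159
f = 0.993159^(1/0.0183) = exp(ln(0.993159)/0.0183) = exp(-0.00686/0.0183)
f = exp(-0.3751) = 0.6872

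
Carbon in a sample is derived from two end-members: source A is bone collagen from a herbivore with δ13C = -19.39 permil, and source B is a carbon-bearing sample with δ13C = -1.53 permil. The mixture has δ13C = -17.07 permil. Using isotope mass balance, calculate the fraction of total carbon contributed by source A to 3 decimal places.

0.870

δ_mix = f_A·δ_A + (1 − f_A)·δ_B  ⇒  f_A = (δ_mix − δ_B)/(δ_A − δ_B)
f_A = (-17.07 − (-1.53)) / (-19.39 − (-1.53))
f_A = -15.54 / -17.86 = 0.8701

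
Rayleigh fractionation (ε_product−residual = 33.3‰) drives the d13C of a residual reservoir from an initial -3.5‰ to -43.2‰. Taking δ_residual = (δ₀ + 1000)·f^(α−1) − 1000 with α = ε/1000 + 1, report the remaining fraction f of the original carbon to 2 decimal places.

α − 1 = ε/1000 = 0.0333
(δ_res + 1000)/(δ₀ + 1000) = (-43.2 + 1000)/(-3.5 + 1000) = 956.8/996.5 = 0.960161
f = 0.960161^(1/0.0333) = exp(ln(0.960161)/0.0333) = exp(-0.04065/0.0333)
f = exp(-1.2209) = 0.2950

0.29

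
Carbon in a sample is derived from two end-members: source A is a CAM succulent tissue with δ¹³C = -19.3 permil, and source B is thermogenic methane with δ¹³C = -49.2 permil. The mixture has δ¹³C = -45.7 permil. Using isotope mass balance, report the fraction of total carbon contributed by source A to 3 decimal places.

δ_mix = f_A·δ_A + (1 − f_A)·δ_B  ⇒  f_A = (δ_mix − δ_B)/(δ_A − δ_B)
f_A = (-45.7 − (-49.2)) / (-19.3 − (-49.2))
f_A = 3.5 / 29.9 = 0.1171

0.117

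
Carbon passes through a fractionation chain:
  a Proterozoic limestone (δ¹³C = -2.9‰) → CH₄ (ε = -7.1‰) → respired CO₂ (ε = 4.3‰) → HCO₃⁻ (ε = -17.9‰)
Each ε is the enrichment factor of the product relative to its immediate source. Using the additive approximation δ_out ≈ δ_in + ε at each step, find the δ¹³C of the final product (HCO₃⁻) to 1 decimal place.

step 1: δ ≈ -2.9 + (-7.1) = -10.0‰
step 2: δ ≈ -10.0 + (4.3) = -5.7‰
step 3: δ ≈ -5.7 + (-17.9) = -23.6‰

-23.6‰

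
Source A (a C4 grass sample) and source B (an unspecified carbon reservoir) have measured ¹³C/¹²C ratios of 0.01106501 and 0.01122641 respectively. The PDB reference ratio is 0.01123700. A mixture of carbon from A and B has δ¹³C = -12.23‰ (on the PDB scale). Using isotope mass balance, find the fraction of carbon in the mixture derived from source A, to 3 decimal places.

δ_A = (0.01106501/0.01123700 − 1)×1000 = (0.984694 − 1)×1000 = -15.306‰
δ_B = (0.01122641/0.01123700 − 1)×1000 = (0.999058 − 1)×1000 = -0.942‰
f_A = (δ_mix − δ_B)/(δ_A − δ_B) = (-12.23 − (-0.942))/(-15.306 − (-0.942))
f_A = -11.288 / -14.363 = 0.7859

0.786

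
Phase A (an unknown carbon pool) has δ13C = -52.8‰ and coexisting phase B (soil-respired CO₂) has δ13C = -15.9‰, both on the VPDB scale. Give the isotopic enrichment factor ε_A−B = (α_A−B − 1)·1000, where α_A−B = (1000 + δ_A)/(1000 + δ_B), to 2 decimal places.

α_A−B = (1000 + -52.8) / (1000 + -15.9) = 947.2 / 984.1 = 0.962504
ε_A−B = (0.962504 − 1) × 1000 = -37.496‰
(The approximation ε ≈ δ_A − δ_B would give -36.9‰.)

-37.50‰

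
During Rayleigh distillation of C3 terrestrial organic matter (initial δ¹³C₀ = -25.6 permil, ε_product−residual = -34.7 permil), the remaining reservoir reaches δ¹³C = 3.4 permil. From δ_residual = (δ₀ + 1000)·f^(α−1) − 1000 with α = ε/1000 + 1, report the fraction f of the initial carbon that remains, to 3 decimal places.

α − 1 = ε/1000 = -0.0347
(δ_res + 1000)/(δ₀ + 1000) = (3.4 + 1000)/(-25.6 + 1000) = 1003.4/974.4 = 1.029762
f = 1.029762^(1/-0.0347) = exp(ln(1.029762)/-0.0347) = exp(0.02933/-0.0347)
f = exp(-0.8452) = 0.4295

0.429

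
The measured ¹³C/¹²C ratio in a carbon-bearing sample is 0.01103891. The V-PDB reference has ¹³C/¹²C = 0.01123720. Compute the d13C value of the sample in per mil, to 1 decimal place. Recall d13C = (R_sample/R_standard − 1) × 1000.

-17.6 per mil

d13C = (R_sample / R_standard − 1) × 1000
R_sample / R_standard = 0.01103891 / 0.01123720 = 0.982354
d13C = (0.982354 − 1) × 1000 = -17.65 per mil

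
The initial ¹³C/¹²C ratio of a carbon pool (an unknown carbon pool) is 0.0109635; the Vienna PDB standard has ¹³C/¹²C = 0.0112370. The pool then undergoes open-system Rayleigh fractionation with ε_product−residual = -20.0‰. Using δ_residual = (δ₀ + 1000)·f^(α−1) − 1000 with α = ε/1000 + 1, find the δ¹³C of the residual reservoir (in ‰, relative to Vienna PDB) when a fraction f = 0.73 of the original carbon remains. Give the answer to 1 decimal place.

δ₀ = (0.0109635/0.0112370 − 1)×1000 = (0.975661 − 1)×1000 = -24.339‰
α − 1 = ε/1000 = -0.0200
f^(α−1) = 0.73^(-0.0200) = 1.006314
δ_res = (-24.339 + 1000) × 1.006314 − 1000 = 981.821 − 1000 = -18.18‰

-18.2‰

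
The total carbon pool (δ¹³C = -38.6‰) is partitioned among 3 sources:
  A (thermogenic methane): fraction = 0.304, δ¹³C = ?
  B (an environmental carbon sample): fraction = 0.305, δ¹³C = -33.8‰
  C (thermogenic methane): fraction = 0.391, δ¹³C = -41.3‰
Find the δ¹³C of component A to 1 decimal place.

Isotope mass balance: δ_bulk = Σ fᵢ·δᵢ.
-38.6 = 0.304×δ_A + 0.305×(-33.8) + 0.391×(-41.3)
0.304·δ_A = -38.6 − (-26.457) = -12.143
δ_A = -12.143 / 0.304 = -39.94‰

-39.9‰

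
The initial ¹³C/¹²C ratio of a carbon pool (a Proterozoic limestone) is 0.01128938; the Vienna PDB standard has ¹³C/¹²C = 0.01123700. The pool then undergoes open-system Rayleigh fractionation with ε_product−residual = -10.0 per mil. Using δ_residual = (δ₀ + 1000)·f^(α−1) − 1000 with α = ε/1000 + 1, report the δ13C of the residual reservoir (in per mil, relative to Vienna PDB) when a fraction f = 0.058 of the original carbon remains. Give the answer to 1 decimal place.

33.7 per mil

δ₀ = (0.01128938/0.01123700 − 1)×1000 = (1.004661 − 1)×1000 = 4.661 per mil
α − 1 = ε/1000 = -0.0100
f^(α−1) = 0.058^(-0.0100) = 1.028882
δ_res = (4.661 + 1000) × 1.028882 − 1000 = 1033.678 − 1000 = 33.68 per mil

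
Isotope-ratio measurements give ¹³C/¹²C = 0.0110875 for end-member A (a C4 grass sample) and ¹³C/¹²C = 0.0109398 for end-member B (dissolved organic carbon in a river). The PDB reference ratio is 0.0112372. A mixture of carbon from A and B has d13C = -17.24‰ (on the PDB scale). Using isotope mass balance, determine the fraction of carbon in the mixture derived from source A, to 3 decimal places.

0.702

δ_A = (0.0110875/0.0112372 − 1)×1000 = (0.986678 − 1)×1000 = -13.322‰
δ_B = (0.0109398/0.0112372 − 1)×1000 = (0.973534 − 1)×1000 = -26.466‰
f_A = (δ_mix − δ_B)/(δ_A − δ_B) = (-17.24 − (-26.466))/(-13.322 − (-26.466))
f_A = 9.226 / 13.144 = 0.7019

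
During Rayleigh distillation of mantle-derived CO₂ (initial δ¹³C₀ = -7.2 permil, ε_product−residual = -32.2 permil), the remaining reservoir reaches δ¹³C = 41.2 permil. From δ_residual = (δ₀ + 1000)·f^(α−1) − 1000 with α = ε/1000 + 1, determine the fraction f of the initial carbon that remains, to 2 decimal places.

α − 1 = ε/1000 = -0.0322
(δ_res + 1000)/(δ₀ + 1000) = (41.2 + 1000)/(-7.2 + 1000) = 1041.2/992.8 = 1.048751
f = 1.048751^(1/-0.0322) = exp(ln(1.048751)/-0.0322) = exp(0.04760/-0.0322)
f = exp(-1.4783) = 0.2280

0.23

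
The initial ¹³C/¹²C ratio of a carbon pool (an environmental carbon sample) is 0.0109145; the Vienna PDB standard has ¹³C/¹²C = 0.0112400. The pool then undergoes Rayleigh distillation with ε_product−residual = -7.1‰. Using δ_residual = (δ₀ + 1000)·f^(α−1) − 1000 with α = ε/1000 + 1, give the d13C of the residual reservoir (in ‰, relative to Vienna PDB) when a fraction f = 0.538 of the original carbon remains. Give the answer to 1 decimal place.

δ₀ = (0.0109145/0.0112400 − 1)×1000 = (0.971041 − 1)×1000 = -28.959‰
α − 1 = ε/1000 = -0.0071
f^(α−1) = 0.538^(-0.0071) = 1.004411
δ_res = (-28.959 + 1000) × 1.004411 − 1000 = 975.324 − 1000 = -24.68‰

-24.7‰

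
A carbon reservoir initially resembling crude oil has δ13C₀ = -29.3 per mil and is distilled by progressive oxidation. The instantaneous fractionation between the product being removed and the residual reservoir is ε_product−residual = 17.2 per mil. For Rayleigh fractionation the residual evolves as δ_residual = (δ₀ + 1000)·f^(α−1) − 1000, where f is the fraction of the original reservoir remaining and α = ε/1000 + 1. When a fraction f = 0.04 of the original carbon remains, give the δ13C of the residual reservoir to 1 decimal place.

-81.6 per mil

Rayleigh residual: δ_res = (δ₀ + 1000)·f^(α−1) − 1000
α = ε/1000 + 1 = 1.01720, so α − 1 = 0.01720
f^(α−1) = 0.04^(0.01720) = 0.946140
δ_res = (-29.3 + 1000) × 0.946140 − 1000 = 918.418 − 1000 = -81.58 per mil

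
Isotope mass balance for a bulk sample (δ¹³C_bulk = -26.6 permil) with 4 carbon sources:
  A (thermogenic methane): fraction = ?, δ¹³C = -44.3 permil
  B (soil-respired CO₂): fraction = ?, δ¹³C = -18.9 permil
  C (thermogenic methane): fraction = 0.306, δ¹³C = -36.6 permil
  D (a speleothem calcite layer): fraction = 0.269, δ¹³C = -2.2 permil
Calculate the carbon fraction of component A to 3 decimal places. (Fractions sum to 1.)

Let f_A and f_B be the unknown fractions; fractions sum to 1 so f_A + f_B = 0.425.
Mass balance: Σ fᵢ·δᵢ = δ_bulk ⇒ f_A·(-44.3) + f_B·(-18.9) = -26.6 − (-11.791) = -14.809
Substitute f_B = 0.425 − f_A:
f_A·(-44.3 − -18.9) = -14.809 − 0.425×(-18.9) = -6.776
f_A = -6.776 / -25.4 = 0.2668

0.267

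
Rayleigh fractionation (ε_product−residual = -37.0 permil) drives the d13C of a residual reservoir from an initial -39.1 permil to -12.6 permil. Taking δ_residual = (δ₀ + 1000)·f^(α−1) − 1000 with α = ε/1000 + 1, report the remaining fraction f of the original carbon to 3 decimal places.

α − 1 = ε/1000 = -0.0370
(δ_res + 1000)/(δ₀ + 1000) = (-12.6 + 1000)/(-39.1 + 1000) = 987.4/960.9 = 1.027578
f = 1.027578^(1/-0.0370) = exp(ln(1.027578)/-0.0370) = exp(0.02720/-0.0370)
f = exp(-0.7353) = 0.4794

0.479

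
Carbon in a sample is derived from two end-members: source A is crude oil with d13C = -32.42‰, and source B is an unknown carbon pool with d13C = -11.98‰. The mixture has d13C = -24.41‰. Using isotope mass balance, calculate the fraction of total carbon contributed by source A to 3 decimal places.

0.608

δ_mix = f_A·δ_A + (1 − f_A)·δ_B  ⇒  f_A = (δ_mix − δ_B)/(δ_A − δ_B)
f_A = (-24.41 − (-11.98)) / (-32.42 − (-11.98))
f_A = -12.43 / -20.44 = 0.6081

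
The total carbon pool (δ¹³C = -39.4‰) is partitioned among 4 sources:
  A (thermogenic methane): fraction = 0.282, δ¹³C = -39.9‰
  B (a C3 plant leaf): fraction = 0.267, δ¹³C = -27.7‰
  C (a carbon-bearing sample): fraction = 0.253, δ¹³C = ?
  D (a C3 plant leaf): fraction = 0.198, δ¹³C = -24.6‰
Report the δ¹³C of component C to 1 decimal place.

-62.8‰

Isotope mass balance: δ_bulk = Σ fᵢ·δᵢ.
-39.4 = 0.282×(-39.9) + 0.267×(-27.7) + 0.253×δ_C + 0.198×(-24.6)
0.253·δ_C = -39.4 − (-23.518) = -15.881
δ_C = -15.881 / 0.253 = -62.77‰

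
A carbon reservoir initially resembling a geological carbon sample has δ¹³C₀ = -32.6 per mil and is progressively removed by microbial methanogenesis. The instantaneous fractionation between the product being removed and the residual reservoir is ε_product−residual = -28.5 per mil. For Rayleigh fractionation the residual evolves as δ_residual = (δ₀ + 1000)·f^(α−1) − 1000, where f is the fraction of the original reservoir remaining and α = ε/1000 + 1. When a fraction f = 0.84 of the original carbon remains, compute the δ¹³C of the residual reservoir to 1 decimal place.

Rayleigh residual: δ_res = (δ₀ + 1000)·f^(α−1) − 1000
α = ε/1000 + 1 = 0.97150, so α − 1 = -0.02850
f^(α−1) = 0.84^(-0.02850) = 1.004981
δ_res = (-32.6 + 1000) × 1.004981 − 1000 = 972.219 − 1000 = -27.78 per mil

-27.8 per mil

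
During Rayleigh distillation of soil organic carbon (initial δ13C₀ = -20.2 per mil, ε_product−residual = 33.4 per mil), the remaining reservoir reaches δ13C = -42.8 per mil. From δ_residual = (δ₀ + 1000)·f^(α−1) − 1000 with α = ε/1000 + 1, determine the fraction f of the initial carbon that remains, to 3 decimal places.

0.497

α − 1 = ε/1000 = 0.0334
(δ_res + 1000)/(δ₀ + 1000) = (-42.8 + 1000)/(-20.2 + 1000) = 957.2/979.8 = 0.976934
f = 0.976934^(1/0.0334) = exp(ln(0.976934)/0.0334) = exp(-0.02334/0.0334)
f = exp(-0.6987) = 0.4972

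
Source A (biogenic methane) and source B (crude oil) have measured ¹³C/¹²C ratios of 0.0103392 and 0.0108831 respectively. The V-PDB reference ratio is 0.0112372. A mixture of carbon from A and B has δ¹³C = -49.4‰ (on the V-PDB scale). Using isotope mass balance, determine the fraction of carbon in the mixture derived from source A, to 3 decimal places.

0.370

δ_A = (0.0103392/0.0112372 − 1)×1000 = (0.920087 − 1)×1000 = -79.913‰
δ_B = (0.0108831/0.0112372 − 1)×1000 = (0.968489 − 1)×1000 = -31.511‰
f_A = (δ_mix − δ_B)/(δ_A − δ_B) = (-49.4 − (-31.511))/(-79.913 − (-31.511))
f_A = -17.889 / -48.402 = 0.3696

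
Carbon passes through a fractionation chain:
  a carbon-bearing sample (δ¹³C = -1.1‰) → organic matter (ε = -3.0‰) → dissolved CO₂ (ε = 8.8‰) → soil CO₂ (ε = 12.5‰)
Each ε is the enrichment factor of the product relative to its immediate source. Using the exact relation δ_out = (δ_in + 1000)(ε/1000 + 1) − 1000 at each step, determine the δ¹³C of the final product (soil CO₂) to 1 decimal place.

17.2‰

step 1: δ = (-1.10 + 1000)·(-3.0/1000 + 1) − 1000 = -4.10‰
step 2: δ = (-4.10 + 1000)·(8.8/1000 + 1) − 1000 = 4.67‰
step 3: δ = (4.67 + 1000)·(12.5/1000 + 1) − 1000 = 17.23‰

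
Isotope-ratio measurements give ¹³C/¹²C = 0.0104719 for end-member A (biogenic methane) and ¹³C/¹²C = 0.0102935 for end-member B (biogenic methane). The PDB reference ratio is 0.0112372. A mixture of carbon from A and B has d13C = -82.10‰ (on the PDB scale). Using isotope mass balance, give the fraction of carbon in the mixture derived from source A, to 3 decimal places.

0.118

δ_A = (0.0104719/0.0112372 − 1)×1000 = (0.931896 − 1)×1000 = -68.104‰
δ_B = (0.0102935/0.0112372 − 1)×1000 = (0.916020 − 1)×1000 = -83.980‰
f_A = (δ_mix − δ_B)/(δ_A − δ_B) = (-82.10 − (-83.980))/(-68.104 − (-83.980))
f_A = 1.880 / 15.876 = 0.1184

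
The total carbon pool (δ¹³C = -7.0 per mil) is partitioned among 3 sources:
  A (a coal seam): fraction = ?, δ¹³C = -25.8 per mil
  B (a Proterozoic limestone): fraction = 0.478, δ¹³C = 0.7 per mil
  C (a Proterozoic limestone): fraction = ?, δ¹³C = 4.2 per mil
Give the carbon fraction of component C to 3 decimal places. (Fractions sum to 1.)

0.204

Let f_C and f_A be the unknown fractions; fractions sum to 1 so f_C + f_A = 0.522.
Mass balance: Σ fᵢ·δᵢ = δ_bulk ⇒ f_C·(4.2) + f_A·(-25.8) = -7.0 − (0.335) = -7.335
Substitute f_A = 0.522 − f_C:
f_C·(4.2 − -25.8) = -7.335 − 0.522×(-25.8) = 6.133
f_C = 6.133 / 30.0 = 0.2044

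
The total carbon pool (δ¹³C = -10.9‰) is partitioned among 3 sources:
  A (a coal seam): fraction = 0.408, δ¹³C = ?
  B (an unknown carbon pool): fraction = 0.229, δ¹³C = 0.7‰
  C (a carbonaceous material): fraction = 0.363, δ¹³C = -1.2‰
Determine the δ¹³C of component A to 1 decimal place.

Isotope mass balance: δ_bulk = Σ fᵢ·δᵢ.
-10.9 = 0.408×δ_A + 0.229×(0.7) + 0.363×(-1.2)
0.408·δ_A = -10.9 − (-0.275) = -10.625
δ_A = -10.625 / 0.408 = -26.04‰

-26.0‰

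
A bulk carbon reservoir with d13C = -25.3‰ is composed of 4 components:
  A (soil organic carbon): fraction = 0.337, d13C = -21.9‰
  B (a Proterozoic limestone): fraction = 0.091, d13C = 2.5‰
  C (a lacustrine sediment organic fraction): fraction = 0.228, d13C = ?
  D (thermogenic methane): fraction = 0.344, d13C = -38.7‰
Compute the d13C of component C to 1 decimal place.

-21.2‰

Isotope mass balance: δ_bulk = Σ fᵢ·δᵢ.
-25.3 = 0.337×(-21.9) + 0.091×(2.5) + 0.228×δ_C + 0.344×(-38.7)
0.228·δ_C = -25.3 − (-20.466) = -4.834
δ_C = -4.834 / 0.228 = -21.20‰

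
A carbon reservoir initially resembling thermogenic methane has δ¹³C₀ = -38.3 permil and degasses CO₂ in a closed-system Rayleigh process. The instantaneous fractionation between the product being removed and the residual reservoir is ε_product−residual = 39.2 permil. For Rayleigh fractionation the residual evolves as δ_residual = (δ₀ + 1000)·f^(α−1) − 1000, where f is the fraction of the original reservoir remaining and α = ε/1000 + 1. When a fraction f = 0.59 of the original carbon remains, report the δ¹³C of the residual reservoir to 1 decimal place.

Rayleigh residual: δ_res = (δ₀ + 1000)·f^(α−1) − 1000
α = ε/1000 + 1 = 1.03920, so α − 1 = 0.03920
f^(α−1) = 0.59^(0.03920) = 0.979529
δ_res = (-38.3 + 1000) × 0.979529 − 1000 = 942.013 − 1000 = -57.99 permil

-58.0 permil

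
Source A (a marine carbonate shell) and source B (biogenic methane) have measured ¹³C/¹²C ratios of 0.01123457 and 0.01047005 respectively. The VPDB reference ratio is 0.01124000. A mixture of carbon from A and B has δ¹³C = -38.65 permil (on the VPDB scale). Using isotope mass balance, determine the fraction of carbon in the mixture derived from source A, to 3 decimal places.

δ_A = (0.01123457/0.01124000 − 1)×1000 = (0.999517 − 1)×1000 = -0.483 permil
δ_B = (0.01047005/0.01124000 − 1)×1000 = (0.931499 − 1)×1000 = -68.501 permil
f_A = (δ_mix − δ_B)/(δ_A − δ_B) = (-38.65 − (-68.501))/(-0.483 − (-68.501))
f_A = 29.851 / 68.018 = 0.4389

0.439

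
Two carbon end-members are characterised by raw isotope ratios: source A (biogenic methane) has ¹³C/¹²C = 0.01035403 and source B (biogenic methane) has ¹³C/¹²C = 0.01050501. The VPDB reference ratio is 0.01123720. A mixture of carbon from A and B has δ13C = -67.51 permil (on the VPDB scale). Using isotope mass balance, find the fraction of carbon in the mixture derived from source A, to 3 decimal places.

δ_A = (0.01035403/0.01123720 − 1)×1000 = (0.921407 − 1)×1000 = -78.593 permil
δ_B = (0.01050501/0.01123720 − 1)×1000 = (0.934842 − 1)×1000 = -65.158 permil
f_A = (δ_mix − δ_B)/(δ_A − δ_B) = (-67.51 − (-65.158))/(-78.593 − (-65.158))
f_A = -2.352 / -13.436 = 0.1751

0.175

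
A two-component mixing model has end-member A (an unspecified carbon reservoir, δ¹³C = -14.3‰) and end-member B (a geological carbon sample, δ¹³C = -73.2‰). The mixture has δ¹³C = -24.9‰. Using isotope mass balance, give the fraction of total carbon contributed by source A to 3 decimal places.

δ_mix = f_A·δ_A + (1 − f_A)·δ_B  ⇒  f_A = (δ_mix − δ_B)/(δ_A − δ_B)
f_A = (-24.9 − (-73.2)) / (-14.3 − (-73.2))
f_A = 48.3 / 58.9 = 0.8200

0.820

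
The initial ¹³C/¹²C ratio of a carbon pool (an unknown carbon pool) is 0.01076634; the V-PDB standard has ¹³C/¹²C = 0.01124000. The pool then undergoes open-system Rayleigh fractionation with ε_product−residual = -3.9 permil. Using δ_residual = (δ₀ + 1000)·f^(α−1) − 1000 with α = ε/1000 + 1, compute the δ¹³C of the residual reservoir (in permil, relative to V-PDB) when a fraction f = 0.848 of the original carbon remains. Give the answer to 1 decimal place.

-41.5 permil

δ₀ = (0.01076634/0.01124000 − 1)×1000 = (0.957859 − 1)×1000 = -42.141 permil
α − 1 = ε/1000 = -0.0039
f^(α−1) = 0.848^(-0.0039) = 1.000643
δ_res = (-42.141 + 1000) × 1.000643 − 1000 = 958.476 − 1000 = -41.52 permil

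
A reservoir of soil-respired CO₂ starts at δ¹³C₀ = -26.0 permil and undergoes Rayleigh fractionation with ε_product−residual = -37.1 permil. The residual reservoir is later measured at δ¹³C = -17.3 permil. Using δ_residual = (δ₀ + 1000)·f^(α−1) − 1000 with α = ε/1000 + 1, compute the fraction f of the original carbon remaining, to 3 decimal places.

0.787

α − 1 = ε/1000 = -0.0371
(δ_res + 1000)/(δ₀ + 1000) = (-17.3 + 1000)/(-26.0 + 1000) = 982.7/974.0 = 1.008932
f = 1.008932^(1/-0.0371) = exp(ln(1.008932)/-0.0371) = exp(0.00889/-0.0371)
f = exp(-0.2397) = 0.7869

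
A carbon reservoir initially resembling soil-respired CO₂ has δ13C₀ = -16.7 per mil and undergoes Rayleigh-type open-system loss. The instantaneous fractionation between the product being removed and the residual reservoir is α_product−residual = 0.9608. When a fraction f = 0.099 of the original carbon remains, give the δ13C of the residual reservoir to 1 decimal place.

76.6 per mil

Rayleigh residual: δ_res = (δ₀ + 1000)·f^(α−1) − 1000
α − 1 = -0.03920
f^(α−1) = 0.099^(-0.03920) = 1.094892
δ_res = (-16.7 + 1000) × 1.094892 − 1000 = 1076.607 − 1000 = 76.61 per mil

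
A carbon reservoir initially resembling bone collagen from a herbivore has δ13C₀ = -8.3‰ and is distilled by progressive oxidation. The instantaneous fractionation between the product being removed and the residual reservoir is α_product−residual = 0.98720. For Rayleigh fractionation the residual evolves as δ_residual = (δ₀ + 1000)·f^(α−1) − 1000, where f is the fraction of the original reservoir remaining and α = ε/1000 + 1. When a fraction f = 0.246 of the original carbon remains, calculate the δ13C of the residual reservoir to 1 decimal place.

9.7‰

Rayleigh residual: δ_res = (δ₀ + 1000)·f^(α−1) − 1000
α − 1 = -0.01280
f^(α−1) = 0.246^(-0.01280) = 1.018113
δ_res = (-8.3 + 1000) × 1.018113 − 1000 = 1009.663 − 1000 = 9.66‰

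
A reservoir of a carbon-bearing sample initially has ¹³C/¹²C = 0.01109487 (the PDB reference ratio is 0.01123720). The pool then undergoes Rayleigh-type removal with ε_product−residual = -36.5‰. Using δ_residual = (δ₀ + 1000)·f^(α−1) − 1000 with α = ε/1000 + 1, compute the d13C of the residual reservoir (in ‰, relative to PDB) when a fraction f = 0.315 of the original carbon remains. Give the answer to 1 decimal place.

δ₀ = (0.01109487/0.01123720 − 1)×1000 = (0.987334 − 1)×1000 = -12.666‰
α − 1 = ε/1000 = -0.0365
f^(α−1) = 0.315^(-0.0365) = 1.043066
δ_res = (-12.666 + 1000) × 1.043066 − 1000 = 1029.854 − 1000 = 29.85‰

29.9‰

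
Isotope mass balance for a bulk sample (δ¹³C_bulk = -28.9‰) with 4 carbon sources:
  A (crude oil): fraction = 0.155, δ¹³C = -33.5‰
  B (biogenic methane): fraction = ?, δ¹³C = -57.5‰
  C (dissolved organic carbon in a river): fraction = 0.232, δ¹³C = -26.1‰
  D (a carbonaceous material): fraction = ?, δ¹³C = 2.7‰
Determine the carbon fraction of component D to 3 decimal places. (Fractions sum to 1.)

Let f_D and f_B be the unknown fractions; fractions sum to 1 so f_D + f_B = 0.613.
Mass balance: Σ fᵢ·δᵢ = δ_bulk ⇒ f_D·(2.7) + f_B·(-57.5) = -28.9 − (-11.248) = -17.652
Substitute f_B = 0.613 − f_D:
f_D·(2.7 − -57.5) = -17.652 − 0.613×(-57.5) = 17.595
f_D = 17.595 / 60.2 = 0.2923

0.292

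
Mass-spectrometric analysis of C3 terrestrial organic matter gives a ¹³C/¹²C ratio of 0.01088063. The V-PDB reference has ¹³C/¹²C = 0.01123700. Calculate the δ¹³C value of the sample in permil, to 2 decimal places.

-31.71 permil

δ¹³C = (R_sample / R_standard − 1) × 1000
R_sample / R_standard = 0.01088063 / 0.01123700 = 0.968286
δ¹³C = (0.968286 − 1) × 1000 = -31.714 permil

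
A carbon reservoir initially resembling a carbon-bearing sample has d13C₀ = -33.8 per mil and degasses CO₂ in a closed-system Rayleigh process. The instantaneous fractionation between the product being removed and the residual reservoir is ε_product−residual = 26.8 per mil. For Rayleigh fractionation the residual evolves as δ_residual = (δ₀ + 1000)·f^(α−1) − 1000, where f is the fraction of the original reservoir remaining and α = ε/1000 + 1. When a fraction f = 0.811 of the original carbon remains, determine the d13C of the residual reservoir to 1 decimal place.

-39.2 per mil

Rayleigh residual: δ_res = (δ₀ + 1000)·f^(α−1) − 1000
α = ε/1000 + 1 = 1.02680, so α − 1 = 0.02680
f^(α−1) = 0.811^(0.02680) = 0.994401
δ_res = (-33.8 + 1000) × 0.994401 − 1000 = 960.791 − 1000 = -39.21 per mil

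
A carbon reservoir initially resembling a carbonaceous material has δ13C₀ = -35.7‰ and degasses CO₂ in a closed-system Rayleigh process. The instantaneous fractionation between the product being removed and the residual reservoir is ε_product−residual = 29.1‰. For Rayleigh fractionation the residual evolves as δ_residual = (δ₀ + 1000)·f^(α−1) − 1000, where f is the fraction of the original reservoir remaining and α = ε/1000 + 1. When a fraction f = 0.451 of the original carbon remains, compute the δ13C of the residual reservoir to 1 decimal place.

Rayleigh residual: δ_res = (δ₀ + 1000)·f^(α−1) − 1000
α = ε/1000 + 1 = 1.02910, so α − 1 = 0.02910
f^(α−1) = 0.451^(0.02910) = 0.977094
δ_res = (-35.7 + 1000) × 0.977094 − 1000 = 942.212 − 1000 = -57.79‰

-57.8‰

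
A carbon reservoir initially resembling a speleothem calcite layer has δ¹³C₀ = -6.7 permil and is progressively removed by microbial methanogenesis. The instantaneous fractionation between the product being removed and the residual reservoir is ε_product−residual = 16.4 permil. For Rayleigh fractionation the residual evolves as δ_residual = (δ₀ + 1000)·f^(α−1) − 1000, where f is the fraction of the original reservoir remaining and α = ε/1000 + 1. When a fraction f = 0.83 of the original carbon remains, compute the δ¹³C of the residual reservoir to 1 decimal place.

Rayleigh residual: δ_res = (δ₀ + 1000)·f^(α−1) − 1000
α = ε/1000 + 1 = 1.01640, so α − 1 = 0.01640
f^(α−1) = 0.83^(0.01640) = 0.996949
δ_res = (-6.7 + 1000) × 0.996949 − 1000 = 990.269 − 1000 = -9.73 permil

-9.7 permil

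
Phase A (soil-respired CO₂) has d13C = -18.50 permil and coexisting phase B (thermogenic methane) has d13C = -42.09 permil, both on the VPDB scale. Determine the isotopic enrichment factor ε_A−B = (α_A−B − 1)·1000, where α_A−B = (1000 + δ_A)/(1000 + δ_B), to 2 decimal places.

α_A−B = (1000 + -18.50) / (1000 + -42.09) = 981.50 / 957.91 = 1.024627
ε_A−B = (1.024627 − 1) × 1000 = 24.627 permil
(The approximation ε ≈ δ_A − δ_B would give 23.59 permil.)

24.63 permil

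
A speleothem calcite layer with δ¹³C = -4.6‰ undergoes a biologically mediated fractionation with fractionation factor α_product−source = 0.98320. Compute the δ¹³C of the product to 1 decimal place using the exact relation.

-21.3‰

δ_product = (δ_source + 1000)·α − 1000
δ_product = (-4.6 + 1000) × 0.98320 − 1000
δ_product = 978.677 − 1000 = -21.32‰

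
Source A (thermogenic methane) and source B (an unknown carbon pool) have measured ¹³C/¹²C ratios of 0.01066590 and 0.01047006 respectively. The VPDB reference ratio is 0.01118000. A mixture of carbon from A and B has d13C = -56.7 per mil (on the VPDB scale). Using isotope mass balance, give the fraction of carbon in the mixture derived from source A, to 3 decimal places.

δ_A = (0.01066590/0.01118000 − 1)×1000 = (0.954016 − 1)×1000 = -45.984 per mil
δ_B = (0.01047006/0.01118000 − 1)×1000 = (0.936499 − 1)×1000 = -63.501 per mil
f_A = (δ_mix − δ_B)/(δ_A − δ_B) = (-56.7 − (-63.501))/(-45.984 − (-63.501))
f_A = 6.801 / 17.517 = 0.3882

0.388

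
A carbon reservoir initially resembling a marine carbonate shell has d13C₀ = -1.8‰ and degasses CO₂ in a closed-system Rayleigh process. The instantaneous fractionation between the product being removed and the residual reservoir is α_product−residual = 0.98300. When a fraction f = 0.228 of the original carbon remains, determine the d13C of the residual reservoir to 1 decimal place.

Rayleigh residual: δ_res = (δ₀ + 1000)·f^(α−1) − 1000
α − 1 = -0.01700
f^(α−1) = 0.228^(-0.01700) = 1.025451
δ_res = (-1.8 + 1000) × 1.025451 − 1000 = 1023.606 − 1000 = 23.61‰

23.6‰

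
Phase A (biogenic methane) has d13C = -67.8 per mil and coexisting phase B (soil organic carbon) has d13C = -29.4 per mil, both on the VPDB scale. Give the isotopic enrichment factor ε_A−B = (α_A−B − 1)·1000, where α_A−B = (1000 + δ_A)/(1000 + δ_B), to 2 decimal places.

α_A−B = (1000 + -67.8) / (1000 + -29.4) = 932.2 / 970.6 = 0.960437
ε_A−B = (0.960437 − 1) × 1000 = -39.563 per mil
(The approximation ε ≈ δ_A − δ_B would give -38.4 per mil.)

-39.56 per mil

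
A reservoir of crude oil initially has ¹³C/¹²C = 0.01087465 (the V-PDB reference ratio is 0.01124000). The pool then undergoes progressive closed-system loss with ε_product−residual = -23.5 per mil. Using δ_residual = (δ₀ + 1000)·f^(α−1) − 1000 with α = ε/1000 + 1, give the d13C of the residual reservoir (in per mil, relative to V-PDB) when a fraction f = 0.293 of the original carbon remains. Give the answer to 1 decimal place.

δ₀ = (0.01087465/0.01124000 − 1)×1000 = (0.967496 − 1)×1000 = -32.504 per mil
α − 1 = ε/1000 = -0.0235
f^(α−1) = 0.293^(-0.0235) = 1.029268
δ_res = (-32.504 + 1000) × 1.029268 − 1000 = 995.813 − 1000 = -4.19 per mil

-4.2 per mil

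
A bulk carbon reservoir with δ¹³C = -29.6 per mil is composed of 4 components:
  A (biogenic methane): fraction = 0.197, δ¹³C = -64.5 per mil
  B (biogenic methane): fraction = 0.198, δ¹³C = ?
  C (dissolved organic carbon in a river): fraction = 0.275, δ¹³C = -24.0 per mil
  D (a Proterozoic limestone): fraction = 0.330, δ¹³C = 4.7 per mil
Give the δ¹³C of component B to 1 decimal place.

-59.8 per mil

Isotope mass balance: δ_bulk = Σ fᵢ·δᵢ.
-29.6 = 0.197×(-64.5) + 0.198×δ_B + 0.275×(-24.0) + 0.330×(4.7)
0.198·δ_B = -29.6 − (-17.756) = -11.845
δ_B = -11.845 / 0.198 = -59.82 per mil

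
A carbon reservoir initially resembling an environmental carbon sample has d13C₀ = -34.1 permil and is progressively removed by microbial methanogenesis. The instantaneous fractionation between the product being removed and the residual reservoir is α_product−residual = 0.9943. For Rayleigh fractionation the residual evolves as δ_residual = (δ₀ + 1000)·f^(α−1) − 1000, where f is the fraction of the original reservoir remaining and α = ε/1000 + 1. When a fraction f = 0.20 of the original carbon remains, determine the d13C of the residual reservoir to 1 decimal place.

Rayleigh residual: δ_res = (δ₀ + 1000)·f^(α−1) − 1000
α − 1 = -0.00570
f^(α−1) = 0.20^(-0.00570) = 1.009216
δ_res = (-34.1 + 1000) × 1.009216 − 1000 = 974.802 − 1000 = -25.20 permil

-25.2 permil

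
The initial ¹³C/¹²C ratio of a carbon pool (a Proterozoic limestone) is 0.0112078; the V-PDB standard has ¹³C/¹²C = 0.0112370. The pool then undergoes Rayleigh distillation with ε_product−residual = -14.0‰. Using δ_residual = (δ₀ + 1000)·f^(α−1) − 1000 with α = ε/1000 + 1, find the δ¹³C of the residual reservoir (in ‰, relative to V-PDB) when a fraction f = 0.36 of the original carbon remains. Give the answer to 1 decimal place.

δ₀ = (0.0112078/0.0112370 − 1)×1000 = (0.997401 − 1)×1000 = -2.599‰
α − 1 = ε/1000 = -0.0140
f^(α−1) = 0.36^(-0.0140) = 1.014406
δ_res = (-2.599 + 1000) × 1.014406 − 1000 = 1011.770 − 1000 = 11.77‰

11.8‰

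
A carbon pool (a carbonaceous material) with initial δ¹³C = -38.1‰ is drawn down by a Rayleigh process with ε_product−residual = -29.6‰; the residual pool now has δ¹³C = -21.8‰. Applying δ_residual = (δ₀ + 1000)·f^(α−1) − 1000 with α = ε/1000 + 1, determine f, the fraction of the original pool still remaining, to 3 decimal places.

α − 1 = ε/1000 = -0.0296
(δ_res + 1000)/(δ₀ + 1000) = (-21.8 + 1000)/(-38.1 + 1000) = 978.2/961.9 = 1.016946
f = 1.016946^(1/-0.0296) = exp(ln(1.016946)/-0.0296) = exp(0.01680/-0.0296)
f = exp(-0.5677) = 0.5668

0.567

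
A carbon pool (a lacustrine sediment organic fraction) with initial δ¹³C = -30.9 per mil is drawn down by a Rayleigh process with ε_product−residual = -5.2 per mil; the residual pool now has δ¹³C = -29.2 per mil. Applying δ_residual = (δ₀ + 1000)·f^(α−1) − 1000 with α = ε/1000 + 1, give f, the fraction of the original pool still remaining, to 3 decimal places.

α − 1 = ε/1000 = -0.0052
(δ_res + 1000)/(δ₀ + 1000) = (-29.2 + 1000)/(-30.9 + 1000) = 970.8/969.1 = 1.001754
f = 1.001754^(1/-0.0052) = exp(ln(1.001754)/-0.0052) = exp(0.00175/-0.0052)
f = exp(-0.3371) = 0.7139

0.714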